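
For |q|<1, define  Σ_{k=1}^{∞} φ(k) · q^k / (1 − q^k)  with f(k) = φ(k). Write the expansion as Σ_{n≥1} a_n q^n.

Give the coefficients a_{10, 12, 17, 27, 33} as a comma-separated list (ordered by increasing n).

d|10:{10,5,2,1}  Σφ=4+4+1+1=10
n=12: 1·12 2·6 3·4 4·3 6·2 12·1  φ→[1+1+2+2+2+4]=12
n=17: 1·17 17·1  φ→[1+16]=17
[q^27] φ(27)=18,φ(9)=6,φ(3)=2,φ(1)=1 ⇒ 27
d|33:{1,3,11,33}  Σφ=1+2+10+20=33

10, 12, 17, 27, 33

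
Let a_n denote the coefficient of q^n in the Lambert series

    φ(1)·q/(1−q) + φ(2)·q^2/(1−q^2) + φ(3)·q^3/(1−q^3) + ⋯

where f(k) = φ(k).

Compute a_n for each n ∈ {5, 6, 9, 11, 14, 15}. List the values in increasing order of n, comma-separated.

d|5:{1,5}  Σφ=1+4=5
q^6  k|6↦φ(k): 6:2 3:2 2:1 1:1  a_6=6
n=9: 9·1 3·3 1·9  φ→[6+2+1]=9
d|11:{11,1}  Σφ=10+1=11
q^14  k|14↦φ(k): 14:6 7:6 2:1 1:1  a_14=14
[q^15] φ(1)=1,φ(3)=2,φ(5)=4,φ(15)=8 ⇒ 15

5, 6, 9, 11, 14, 15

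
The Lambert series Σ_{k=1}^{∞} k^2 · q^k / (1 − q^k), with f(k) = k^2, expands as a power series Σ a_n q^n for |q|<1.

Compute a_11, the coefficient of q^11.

a_11 = 122

d|11:{11,1}  Σf=121+1=122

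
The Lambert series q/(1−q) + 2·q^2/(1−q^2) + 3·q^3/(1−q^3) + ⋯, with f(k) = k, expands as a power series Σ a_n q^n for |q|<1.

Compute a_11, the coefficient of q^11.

a_11 = 12

n=11: 1·11 11·1  f→[1+11]=12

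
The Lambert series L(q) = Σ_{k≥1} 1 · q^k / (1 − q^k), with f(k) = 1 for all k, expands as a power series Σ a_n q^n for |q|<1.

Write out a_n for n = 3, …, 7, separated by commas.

n=3: 3·1 1·3  f→[1+1]=2
[q^4] f(1)=1,f(2)=1,f(4)=1 ⇒ 3
d|5:{1,5}  Σf=1+1=2
q^6  k|6↦f(k): 1:1 2:1 3:1 6:1  a_6=4
d|7:{7,1}  Σf=1+1=2

2, 3, 2, 4, 2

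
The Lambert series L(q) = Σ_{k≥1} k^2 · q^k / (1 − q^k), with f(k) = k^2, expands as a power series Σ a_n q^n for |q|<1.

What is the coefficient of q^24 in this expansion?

n=24: 24·1 12·2 8·3 6·4 4·6 3·8 2·12 1·24  f→[576+144+64+36+16+9+4+1]=850

a_24 = 850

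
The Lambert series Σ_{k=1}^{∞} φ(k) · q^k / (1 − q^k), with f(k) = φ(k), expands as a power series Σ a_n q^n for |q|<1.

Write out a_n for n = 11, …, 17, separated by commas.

[q^11] φ(1)=1,φ(11)=10 ⇒ 11
q^12  k|12↦φ(k): 12:4 6:2 4:2 3:2 2:1 1:1  a_12=12
n=13: 13·1 1·13  φ→[12+1]=13
d|14:{1,2,7,14}  Σφ=1+1+6+6=14
[q^15] φ(15)=8,φ(5)=4,φ(3)=2,φ(1)=1 ⇒ 15
n=16: 1·16 2·8 4·4 8·2 16·1  φ→[1+1+2+4+8]=16
[q^17] φ(1)=1,φ(17)=16 ⇒ 17

11, 12, 13, 14, 15, 16, 17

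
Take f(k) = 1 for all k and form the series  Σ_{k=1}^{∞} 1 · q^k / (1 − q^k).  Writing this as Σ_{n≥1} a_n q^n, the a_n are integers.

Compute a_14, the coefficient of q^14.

a_14 = 4

[q^14] f(1)=1,f(2)=1,f(7)=1,f(14)=1 ⇒ 4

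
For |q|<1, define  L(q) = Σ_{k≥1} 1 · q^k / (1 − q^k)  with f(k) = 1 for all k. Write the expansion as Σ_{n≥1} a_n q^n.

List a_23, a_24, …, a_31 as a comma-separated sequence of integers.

2, 8, 3, 4, 4, 6, 2, 8, 2

[q^23] f(1)=1,f(23)=1 ⇒ 2
d|24:{24,12,8,6,4,3,2,1}  Σf=1+1+1+1+1+1+1+1=8
d|25:{25,5,1}  Σf=1+1+1=3
q^26  k|26↦f(k): 1:1 2:1 13:1 26:1  a_26=4
n=27: 27·1 9·3 3·9 1·27  f→[1+1+1+1]=4
[q^28] f(28)=1,f(14)=1,f(7)=1,f(4)=1,f(2)=1,f(1)=1 ⇒ 6
n=29: 1·29 29·1  f→[1+1]=2
q^30  k|30↦f(k): 30:1 15:1 10:1 6:1 5:1 3:1 2:1 1:1  a_30=8
[q^31] f(1)=1,f(31)=1 ⇒ 2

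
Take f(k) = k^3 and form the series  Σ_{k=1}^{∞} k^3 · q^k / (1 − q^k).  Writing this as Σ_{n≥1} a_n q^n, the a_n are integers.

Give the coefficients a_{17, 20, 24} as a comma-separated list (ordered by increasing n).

4914, 9198, 16380

d|17:{17,1}  Σf=4913+1=4914
d|20:{1,2,4,5,10,20}  Σf=1+8+64+125+1000+8000=9198
[q^24] f(24)=13824,f(12)=1728,f(8)=512,f(6)=216,f(4)=64,f(3)=27,f(2)=8,f(1)=1 ⇒ 16380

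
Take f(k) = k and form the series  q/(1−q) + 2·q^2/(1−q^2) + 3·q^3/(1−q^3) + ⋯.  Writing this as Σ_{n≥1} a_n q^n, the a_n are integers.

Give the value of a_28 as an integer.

a_28 = 56

[q^28] f(28)=28,f(14)=14,f(7)=7,f(4)=4,f(2)=2,f(1)=1 ⇒ 56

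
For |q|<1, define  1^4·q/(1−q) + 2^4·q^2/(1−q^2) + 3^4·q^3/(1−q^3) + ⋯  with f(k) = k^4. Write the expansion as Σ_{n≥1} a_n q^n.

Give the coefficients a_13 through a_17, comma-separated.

28562, 40834, 51332, 69905, 83522

[q^13] f(13)=28561,f(1)=1 ⇒ 28562
[q^14] f(14)=38416,f(7)=2401,f(2)=16,f(1)=1 ⇒ 40834
[q^15] f(1)=1,f(3)=81,f(5)=625,f(15)=50625 ⇒ 51332
[q^16] f(1)=1,f(2)=16,f(4)=256,f(8)=4096,f(16)=65536 ⇒ 69905
q^17  k|17↦f(k): 1:1 17:83521  a_17=83522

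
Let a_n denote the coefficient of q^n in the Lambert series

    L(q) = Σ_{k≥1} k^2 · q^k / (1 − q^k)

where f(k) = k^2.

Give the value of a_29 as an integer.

a_29 = 842

d|29:{1,29}  Σf=1+841=842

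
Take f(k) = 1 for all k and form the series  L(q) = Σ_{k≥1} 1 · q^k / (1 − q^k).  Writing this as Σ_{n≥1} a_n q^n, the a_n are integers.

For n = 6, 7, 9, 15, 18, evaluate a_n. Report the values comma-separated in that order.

n=6: 6·1 3·2 2·3 1·6  f→[1+1+1+1]=4
q^7  k|7↦f(k): 7:1 1:1  a_7=2
n=9: 9·1 3·3 1·9  f→[1+1+1]=3
[q^15] f(1)=1,f(3)=1,f(5)=1,f(15)=1 ⇒ 4
q^18  k|18↦f(k): 1:1 2:1 3:1 6:1 9:1 18:1  a_18=6

4, 2, 3, 4, 6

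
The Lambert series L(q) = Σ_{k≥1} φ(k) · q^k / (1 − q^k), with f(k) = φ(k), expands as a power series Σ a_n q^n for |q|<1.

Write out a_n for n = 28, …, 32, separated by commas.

d|28:{1,2,4,7,14,28}  Σφ=1+1+2+6+6+12=28
[q^29] φ(1)=1,φ(29)=28 ⇒ 29
[q^30] φ(30)=8,φ(15)=8,φ(10)=4,φ(6)=2,φ(5)=4,φ(3)=2,φ(2)=1,φ(1)=1 ⇒ 30
q^31  k|31↦φ(k): 1:1 31:30  a_31=31
[q^32] φ(32)=16,φ(16)=8,φ(8)=4,φ(4)=2,φ(2)=1,φ(1)=1 ⇒ 32

28, 29, 30, 31, 32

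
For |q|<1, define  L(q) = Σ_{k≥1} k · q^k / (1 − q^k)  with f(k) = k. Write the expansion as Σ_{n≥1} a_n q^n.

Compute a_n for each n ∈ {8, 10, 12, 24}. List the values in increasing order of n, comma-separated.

15, 18, 28, 60

[q^8] f(8)=8,f(4)=4,f(2)=2,f(1)=1 ⇒ 15
d|10:{10,5,2,1}  Σf=10+5+2+1=18
[q^12] f(1)=1,f(2)=2,f(3)=3,f(4)=4,f(6)=6,f(12)=12 ⇒ 28
q^24  k|24↦f(k): 24:24 12:12 8:8 6:6 4:4 3:3 2:2 1:1  a_24=60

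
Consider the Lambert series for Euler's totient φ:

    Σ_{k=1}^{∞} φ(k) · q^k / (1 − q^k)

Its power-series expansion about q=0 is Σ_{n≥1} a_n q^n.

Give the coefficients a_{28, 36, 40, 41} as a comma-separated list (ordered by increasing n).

q^28  k|28↦φ(k): 1:1 2:1 4:2 7:6 14:6 28:12  a_28=28
n=36: 1·36 2·18 3·12 4·9 6·6 9·4 12·3 18·2 36·1  φ→[1+1+2+2+2+6+4+6+12]=36
q^40  k|40↦φ(k): 40:16 20:8 10:4 8:4 5:4 4:2 2:1 1:1  a_40=40
[q^41] φ(1)=1,φ(41)=40 ⇒ 41

28, 36, 40, 41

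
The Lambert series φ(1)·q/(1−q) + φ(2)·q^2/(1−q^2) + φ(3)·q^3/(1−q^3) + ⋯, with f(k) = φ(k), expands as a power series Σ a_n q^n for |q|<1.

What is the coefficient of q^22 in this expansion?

d|22:{22,11,2,1}  Σφ=10+10+1+1=22

a_22 = 22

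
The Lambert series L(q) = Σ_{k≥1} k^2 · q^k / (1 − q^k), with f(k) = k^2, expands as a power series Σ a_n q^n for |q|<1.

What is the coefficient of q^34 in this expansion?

[q^34] f(1)=1,f(2)=4,f(17)=289,f(34)=1156 ⇒ 1450

a_34 = 1450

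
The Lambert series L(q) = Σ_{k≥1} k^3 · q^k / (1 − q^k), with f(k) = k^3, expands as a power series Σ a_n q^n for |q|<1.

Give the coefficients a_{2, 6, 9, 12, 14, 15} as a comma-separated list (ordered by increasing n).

9, 252, 757, 2044, 3096, 3528

[q^2] f(2)=8,f(1)=1 ⇒ 9
q^6  k|6↦f(k): 1:1 2:8 3:27 6:216  a_6=252
d|9:{9,3,1}  Σf=729+27+1=757
q^12  k|12↦f(k): 1:1 2:8 3:27 4:64 6:216 12:1728  a_12=2044
n=14: 1·14 2·7 7·2 14·1  f→[1+8+343+2744]=3096
[q^15] f(1)=1,f(3)=27,f(5)=125,f(15)=3375 ⇒ 3528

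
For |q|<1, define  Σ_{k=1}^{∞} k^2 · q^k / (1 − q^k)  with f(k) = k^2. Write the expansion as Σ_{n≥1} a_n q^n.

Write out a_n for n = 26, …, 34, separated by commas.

d|26:{1,2,13,26}  Σf=1+4+169+676=850
d|27:{1,3,9,27}  Σf=1+9+81+729=820
n=28: 1·28 2·14 4·7 7·4 14·2 28·1  f→[1+4+16+49+196+784]=1050
[q^29] f(1)=1,f(29)=841 ⇒ 842
d|30:{1,2,3,5,6,10,15,30}  Σf=1+4+9+25+36+100+225+900=1300
q^31  k|31↦f(k): 1:1 31:961  a_31=962
d|32:{1,2,4,8,16,32}  Σf=1+4+16+64+256+1024=1365
q^33  k|33↦f(k): 33:1089 11:121 3:9 1:1  a_33=1220
q^34  k|34↦f(k): 1:1 2:4 17:289 34:1156  a_34=1450

850, 820, 1050, 842, 1300, 962, 1365, 1220, 1450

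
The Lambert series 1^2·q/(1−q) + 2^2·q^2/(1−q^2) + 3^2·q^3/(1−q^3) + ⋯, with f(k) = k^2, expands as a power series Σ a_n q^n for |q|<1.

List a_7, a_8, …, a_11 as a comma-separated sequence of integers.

50, 85, 91, 130, 122

d|7:{1,7}  Σf=1+49=50
q^8  k|8↦f(k): 8:64 4:16 2:4 1:1  a_8=85
q^9  k|9↦f(k): 9:81 3:9 1:1  a_9=91
n=10: 10·1 5·2 2·5 1·10  f→[100+25+4+1]=130
n=11: 11·1 1·11  f→[121+1]=122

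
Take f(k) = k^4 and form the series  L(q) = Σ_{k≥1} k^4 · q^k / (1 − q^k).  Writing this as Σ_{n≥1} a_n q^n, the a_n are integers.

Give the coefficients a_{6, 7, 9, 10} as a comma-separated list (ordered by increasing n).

1394, 2402, 6643, 10642

q^6  k|6↦f(k): 1:1 2:16 3:81 6:1296  a_6=1394
d|7:{7,1}  Σf=2401+1=2402
d|9:{9,3,1}  Σf=6561+81+1=6643
d|10:{10,5,2,1}  Σf=10000+625+16+1=10642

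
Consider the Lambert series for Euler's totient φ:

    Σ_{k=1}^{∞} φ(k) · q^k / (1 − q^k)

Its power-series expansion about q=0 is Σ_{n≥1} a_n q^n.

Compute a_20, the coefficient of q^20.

d|20:{20,10,5,4,2,1}  Σφ=8+4+4+2+1+1=20

a_20 = 20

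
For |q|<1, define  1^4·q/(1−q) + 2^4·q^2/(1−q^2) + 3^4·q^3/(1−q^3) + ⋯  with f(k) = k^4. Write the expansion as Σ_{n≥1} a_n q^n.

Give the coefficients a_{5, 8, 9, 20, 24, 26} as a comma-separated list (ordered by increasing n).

q^5  k|5↦f(k): 1:1 5:625  a_5=626
q^8  k|8↦f(k): 1:1 2:16 4:256 8:4096  a_8=4369
n=9: 1·9 3·3 9·1  f→[1+81+6561]=6643
[q^20] f(20)=160000,f(10)=10000,f(5)=625,f(4)=256,f(2)=16,f(1)=1 ⇒ 170898
d|24:{24,12,8,6,4,3,2,1}  Σf=331776+20736+4096+1296+256+81+16+1=358258
n=26: 1·26 2·13 13·2 26·1  f→[1+16+28561+456976]=485554

626, 4369, 6643, 170898, 358258, 485554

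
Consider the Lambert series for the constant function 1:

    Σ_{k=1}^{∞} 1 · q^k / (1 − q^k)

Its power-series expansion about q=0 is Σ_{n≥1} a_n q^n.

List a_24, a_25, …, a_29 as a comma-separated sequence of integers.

d|24:{1,2,3,4,6,8,12,24}  Σf=1+1+1+1+1+1+1+1=8
[q^25] f(1)=1,f(5)=1,f(25)=1 ⇒ 3
q^26  k|26↦f(k): 26:1 13:1 2:1 1:1  a_26=4
n=27: 1·27 3·9 9·3 27·1  f→[1+1+1+1]=4
[q^28] f(1)=1,f(2)=1,f(4)=1,f(7)=1,f(14)=1,f(28)=1 ⇒ 6
d|29:{1,29}  Σf=1+1=2

8, 3, 4, 4, 6, 2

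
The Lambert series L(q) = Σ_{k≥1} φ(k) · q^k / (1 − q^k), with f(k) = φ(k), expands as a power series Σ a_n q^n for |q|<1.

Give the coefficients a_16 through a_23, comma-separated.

d|16:{16,8,4,2,1}  Σφ=8+4+2+1+1=16
d|17:{1,17}  Σφ=1+16=17
[q^18] φ(1)=1,φ(2)=1,φ(3)=2,φ(6)=2,φ(9)=6,φ(18)=6 ⇒ 18
[q^19] φ(1)=1,φ(19)=18 ⇒ 19
n=20: 20·1 10·2 5·4 4·5 2·10 1·20  φ→[8+4+4+2+1+1]=20
[q^21] φ(1)=1,φ(3)=2,φ(7)=6,φ(21)=12 ⇒ 21
[q^22] φ(1)=1,φ(2)=1,φ(11)=10,φ(22)=10 ⇒ 22
d|23:{23,1}  Σφ=22+1=23

16, 17, 18, 19, 20, 21, 22, 23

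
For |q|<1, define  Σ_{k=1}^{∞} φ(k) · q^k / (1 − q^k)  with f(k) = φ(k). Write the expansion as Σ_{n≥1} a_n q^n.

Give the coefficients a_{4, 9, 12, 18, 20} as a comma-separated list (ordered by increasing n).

n=4: 4·1 2·2 1·4  φ→[2+1+1]=4
[q^9] φ(1)=1,φ(3)=2,φ(9)=6 ⇒ 9
d|12:{12,6,4,3,2,1}  Σφ=4+2+2+2+1+1=12
[q^18] φ(18)=6,φ(9)=6,φ(6)=2,φ(3)=2,φ(2)=1,φ(1)=1 ⇒ 18
[q^20] φ(1)=1,φ(2)=1,φ(4)=2,φ(5)=4,φ(10)=4,φ(20)=8 ⇒ 20

4, 9, 12, 18, 20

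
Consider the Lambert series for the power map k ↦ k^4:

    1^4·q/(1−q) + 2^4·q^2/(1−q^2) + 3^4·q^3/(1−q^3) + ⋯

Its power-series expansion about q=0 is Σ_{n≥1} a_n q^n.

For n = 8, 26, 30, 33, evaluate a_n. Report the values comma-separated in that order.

n=8: 8·1 4·2 2·4 1·8  f→[4096+256+16+1]=4369
[q^26] f(1)=1,f(2)=16,f(13)=28561,f(26)=456976 ⇒ 485554
q^30  k|30↦f(k): 30:810000 15:50625 10:10000 6:1296 5:625 3:81 2:16 1:1  a_30=872644
[q^33] f(33)=1185921,f(11)=14641,f(3)=81,f(1)=1 ⇒ 1200644

4369, 485554, 872644, 1200644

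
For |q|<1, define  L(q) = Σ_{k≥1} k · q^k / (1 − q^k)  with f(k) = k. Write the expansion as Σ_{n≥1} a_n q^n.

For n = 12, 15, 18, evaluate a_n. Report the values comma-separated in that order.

28, 24, 39

d|12:{12,6,4,3,2,1}  Σf=12+6+4+3+2+1=28
d|15:{1,3,5,15}  Σf=1+3+5+15=24
[q^18] f(1)=1,f(2)=2,f(3)=3,f(6)=6,f(9)=9,f(18)=18 ⇒ 39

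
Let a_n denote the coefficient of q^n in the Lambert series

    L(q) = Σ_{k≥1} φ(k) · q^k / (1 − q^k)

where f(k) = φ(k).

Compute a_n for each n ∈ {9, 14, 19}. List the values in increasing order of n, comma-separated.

q^9  k|9↦φ(k): 9:6 3:2 1:1  a_9=9
n=14: 14·1 7·2 2·7 1·14  φ→[6+6+1+1]=14
d|19:{1,19}  Σφ=1+18=19

9, 14, 19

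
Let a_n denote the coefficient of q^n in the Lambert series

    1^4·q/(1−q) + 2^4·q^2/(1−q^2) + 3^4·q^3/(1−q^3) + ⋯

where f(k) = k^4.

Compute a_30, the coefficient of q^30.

q^30  k|30↦f(k): 1:1 2:16 3:81 5:625 6:1296 10:10000 15:50625 30:810000  a_30=872644

a_30 = 872644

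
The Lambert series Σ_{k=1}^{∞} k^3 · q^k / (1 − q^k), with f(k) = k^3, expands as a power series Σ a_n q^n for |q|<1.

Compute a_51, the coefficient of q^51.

a_51 = 137592

[q^51] f(51)=132651,f(17)=4913,f(3)=27,f(1)=1 ⇒ 137592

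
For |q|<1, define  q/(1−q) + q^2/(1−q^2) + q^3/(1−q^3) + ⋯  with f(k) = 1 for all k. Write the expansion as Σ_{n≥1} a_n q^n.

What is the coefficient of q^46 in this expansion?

a_46 = 4

n=46: 1·46 2·23 23·2 46·1  f→[1+1+1+1]=4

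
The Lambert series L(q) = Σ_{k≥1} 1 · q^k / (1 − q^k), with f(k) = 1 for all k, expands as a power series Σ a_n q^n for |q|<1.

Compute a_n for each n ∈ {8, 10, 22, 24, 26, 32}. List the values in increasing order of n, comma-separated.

d|8:{1,2,4,8}  Σf=1+1+1+1=4
[q^10] f(10)=1,f(5)=1,f(2)=1,f(1)=1 ⇒ 4
[q^22] f(1)=1,f(2)=1,f(11)=1,f(22)=1 ⇒ 4
[q^24] f(24)=1,f(12)=1,f(8)=1,f(6)=1,f(4)=1,f(3)=1,f(2)=1,f(1)=1 ⇒ 8
[q^26] f(1)=1,f(2)=1,f(13)=1,f(26)=1 ⇒ 4
d|32:{32,16,8,4,2,1}  Σf=1+1+1+1+1+1=6

4, 4, 4, 8, 4, 6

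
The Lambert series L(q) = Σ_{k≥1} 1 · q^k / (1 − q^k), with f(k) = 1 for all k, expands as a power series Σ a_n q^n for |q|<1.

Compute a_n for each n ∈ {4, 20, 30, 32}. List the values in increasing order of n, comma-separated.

n=4: 1·4 2·2 4·1  f→[1+1+1]=3
n=20: 20·1 10·2 5·4 4·5 2·10 1·20  f→[1+1+1+1+1+1]=6
[q^30] f(30)=1,f(15)=1,f(10)=1,f(6)=1,f(5)=1,f(3)=1,f(2)=1,f(1)=1 ⇒ 8
[q^32] f(32)=1,f(16)=1,f(8)=1,f(4)=1,f(2)=1,f(1)=1 ⇒ 6

3, 6, 8, 6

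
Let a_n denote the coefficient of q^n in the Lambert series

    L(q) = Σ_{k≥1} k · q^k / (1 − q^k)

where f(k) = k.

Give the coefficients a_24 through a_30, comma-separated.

[q^24] f(1)=1,f(2)=2,f(3)=3,f(4)=4,f(6)=6,f(8)=8,f(12)=12,f(24)=24 ⇒ 60
[q^25] f(25)=25,f(5)=5,f(1)=1 ⇒ 31
d|26:{26,13,2,1}  Σf=26+13+2+1=42
q^27  k|27↦f(k): 1:1 3:3 9:9 27:27  a_27=40
q^28  k|28↦f(k): 28:28 14:14 7:7 4:4 2:2 1:1  a_28=56
q^29  k|29↦f(k): 1:1 29:29  a_29=30
n=30: 30·1 15·2 10·3 6·5 5·6 3·10 2·15 1·30  f→[30+15+10+6+5+3+2+1]=72

60, 31, 42, 40, 56, 30, 72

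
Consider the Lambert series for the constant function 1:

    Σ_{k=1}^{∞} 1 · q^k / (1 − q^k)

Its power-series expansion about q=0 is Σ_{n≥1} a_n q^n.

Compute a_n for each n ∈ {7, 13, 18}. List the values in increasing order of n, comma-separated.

2, 2, 6

q^7  k|7↦f(k): 1:1 7:1  a_7=2
q^13  k|13↦f(k): 13:1 1:1  a_13=2
n=18: 1·18 2·9 3·6 6·3 9·2 18·1  f→[1+1+1+1+1+1]=6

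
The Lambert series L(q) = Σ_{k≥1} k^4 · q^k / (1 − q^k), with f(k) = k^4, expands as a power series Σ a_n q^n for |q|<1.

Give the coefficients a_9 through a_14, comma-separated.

6643, 10642, 14642, 22386, 28562, 40834

d|9:{9,3,1}  Σf=6561+81+1=6643
n=10: 10·1 5·2 2·5 1·10  f→[10000+625+16+1]=10642
[q^11] f(1)=1,f(11)=14641 ⇒ 14642
[q^12] f(1)=1,f(2)=16,f(3)=81,f(4)=256,f(6)=1296,f(12)=20736 ⇒ 22386
q^13  k|13↦f(k): 13:28561 1:1  a_13=28562
[q^14] f(14)=38416,f(7)=2401,f(2)=16,f(1)=1 ⇒ 40834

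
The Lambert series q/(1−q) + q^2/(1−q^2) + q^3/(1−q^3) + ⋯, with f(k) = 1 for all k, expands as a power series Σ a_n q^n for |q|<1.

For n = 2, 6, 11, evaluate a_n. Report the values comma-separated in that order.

2, 4, 2

[q^2] f(2)=1,f(1)=1 ⇒ 2
n=6: 6·1 3·2 2·3 1·6  f→[1+1+1+1]=4
d|11:{1,11}  Σf=1+1=2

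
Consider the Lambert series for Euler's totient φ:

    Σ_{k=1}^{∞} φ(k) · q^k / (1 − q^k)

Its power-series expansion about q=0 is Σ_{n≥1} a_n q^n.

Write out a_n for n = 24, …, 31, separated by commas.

n=24: 24·1 12·2 8·3 6·4 4·6 3·8 2·12 1·24  φ→[8+4+4+2+2+2+1+1]=24
n=25: 1·25 5·5 25·1  φ→[1+4+20]=25
q^26  k|26↦φ(k): 1:1 2:1 13:12 26:12  a_26=26
d|27:{1,3,9,27}  Σφ=1+2+6+18=27
d|28:{28,14,7,4,2,1}  Σφ=12+6+6+2+1+1=28
q^29  k|29↦φ(k): 29:28 1:1  a_29=29
q^30  k|30↦φ(k): 1:1 2:1 3:2 5:4 6:2 10:4 15:8 30:8  a_30=30
n=31: 31·1 1·31  φ→[30+1]=31

24, 25, 26, 27, 28, 29, 30, 31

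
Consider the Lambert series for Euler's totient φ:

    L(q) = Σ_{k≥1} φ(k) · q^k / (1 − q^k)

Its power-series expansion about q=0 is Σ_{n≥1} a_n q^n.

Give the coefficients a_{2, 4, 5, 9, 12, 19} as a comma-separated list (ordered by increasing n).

d|2:{2,1}  Σφ=1+1=2
n=4: 1·4 2·2 4·1  φ→[1+1+2]=4
q^5  k|5↦φ(k): 5:4 1:1  a_5=5
d|9:{1,3,9}  Σφ=1+2+6=9
[q^12] φ(1)=1,φ(2)=1,φ(3)=2,φ(4)=2,φ(6)=2,φ(12)=4 ⇒ 12
d|19:{1,19}  Σφ=1+18=19

2, 4, 5, 9, 12, 19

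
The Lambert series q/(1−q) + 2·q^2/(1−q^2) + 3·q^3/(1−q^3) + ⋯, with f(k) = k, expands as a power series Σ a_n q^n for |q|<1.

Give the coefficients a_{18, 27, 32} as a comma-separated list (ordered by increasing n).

39, 40, 63

[q^18] f(18)=18,f(9)=9,f(6)=6,f(3)=3,f(2)=2,f(1)=1 ⇒ 39
d|27:{1,3,9,27}  Σf=1+3+9+27=40
[q^32] f(1)=1,f(2)=2,f(4)=4,f(8)=8,f(16)=16,f(32)=32 ⇒ 63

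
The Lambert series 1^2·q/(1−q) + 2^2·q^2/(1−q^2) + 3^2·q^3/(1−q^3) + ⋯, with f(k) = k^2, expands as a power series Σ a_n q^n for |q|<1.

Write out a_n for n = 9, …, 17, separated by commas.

d|9:{9,3,1}  Σf=81+9+1=91
n=10: 1·10 2·5 5·2 10·1  f→[1+4+25+100]=130
n=11: 11·1 1·11  f→[121+1]=122
d|12:{1,2,3,4,6,12}  Σf=1+4+9+16+36+144=210
d|13:{13,1}  Σf=169+1=170
q^14  k|14↦f(k): 1:1 2:4 7:49 14:196  a_14=250
[q^15] f(15)=225,f(5)=25,f(3)=9,f(1)=1 ⇒ 260
d|16:{16,8,4,2,1}  Σf=256+64+16+4+1=341
q^17  k|17↦f(k): 1:1 17:289  a_17=290

91, 130, 122, 210, 170, 250, 260, 341, 290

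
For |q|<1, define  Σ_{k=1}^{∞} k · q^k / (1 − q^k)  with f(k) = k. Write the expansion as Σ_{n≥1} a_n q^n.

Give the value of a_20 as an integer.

q^20  k|20↦f(k): 20:20 10:10 5:5 4:4 2:2 1:1  a_20=42

a_20 = 42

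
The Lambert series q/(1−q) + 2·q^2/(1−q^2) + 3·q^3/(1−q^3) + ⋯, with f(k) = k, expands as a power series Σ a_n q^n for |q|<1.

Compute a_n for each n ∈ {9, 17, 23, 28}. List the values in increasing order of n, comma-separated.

13, 18, 24, 56

[q^9] f(1)=1,f(3)=3,f(9)=9 ⇒ 13
q^17  k|17↦f(k): 17:17 1:1  a_17=18
n=23: 23·1 1·23  f→[23+1]=24
d|28:{1,2,4,7,14,28}  Σf=1+2+4+7+14+28=56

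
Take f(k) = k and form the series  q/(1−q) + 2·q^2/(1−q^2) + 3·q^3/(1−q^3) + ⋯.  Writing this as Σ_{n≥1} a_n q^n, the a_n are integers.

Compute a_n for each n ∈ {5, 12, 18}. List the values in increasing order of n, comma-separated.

[q^5] f(1)=1,f(5)=5 ⇒ 6
n=12: 1·12 2·6 3·4 4·3 6·2 12·1  f→[1+2+3+4+6+12]=28
[q^18] f(18)=18,f(9)=9,f(6)=6,f(3)=3,f(2)=2,f(1)=1 ⇒ 39

6, 28, 39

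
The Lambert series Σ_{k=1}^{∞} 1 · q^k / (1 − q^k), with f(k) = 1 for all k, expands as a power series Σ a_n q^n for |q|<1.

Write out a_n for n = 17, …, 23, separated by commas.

2, 6, 2, 6, 4, 4, 2

q^17  k|17↦f(k): 17:1 1:1  a_17=2
[q^18] f(18)=1,f(9)=1,f(6)=1,f(3)=1,f(2)=1,f(1)=1 ⇒ 6
q^19  k|19↦f(k): 19:1 1:1  a_19=2
n=20: 1·20 2·10 4·5 5·4 10·2 20·1  f→[1+1+1+1+1+1]=6
[q^21] f(1)=1,f(3)=1,f(7)=1,f(21)=1 ⇒ 4
n=22: 22·1 11·2 2·11 1·22  f→[1+1+1+1]=4
d|23:{1,23}  Σf=1+1=2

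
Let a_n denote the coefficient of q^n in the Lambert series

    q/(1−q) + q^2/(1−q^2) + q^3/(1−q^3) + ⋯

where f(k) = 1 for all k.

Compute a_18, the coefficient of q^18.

a_18 = 6

q^18  k|18↦f(k): 1:1 2:1 3:1 6:1 9:1 18:1  a_18=6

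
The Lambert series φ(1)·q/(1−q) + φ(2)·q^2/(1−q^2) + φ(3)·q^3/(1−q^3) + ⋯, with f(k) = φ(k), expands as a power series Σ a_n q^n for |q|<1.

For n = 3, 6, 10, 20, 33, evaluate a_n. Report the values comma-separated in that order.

n=3: 1·3 3·1  φ→[1+2]=3
[q^6] φ(6)=2,φ(3)=2,φ(2)=1,φ(1)=1 ⇒ 6
[q^10] φ(10)=4,φ(5)=4,φ(2)=1,φ(1)=1 ⇒ 10
d|20:{20,10,5,4,2,1}  Σφ=8+4+4+2+1+1=20
n=33: 33·1 11·3 3·11 1·33  φ→[20+10+2+1]=33

3, 6, 10, 20, 33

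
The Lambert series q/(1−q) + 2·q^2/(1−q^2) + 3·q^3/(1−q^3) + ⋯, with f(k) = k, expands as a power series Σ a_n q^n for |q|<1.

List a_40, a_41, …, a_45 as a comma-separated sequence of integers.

[q^40] f(40)=40,f(20)=20,f(10)=10,f(8)=8,f(5)=5,f(4)=4,f(2)=2,f(1)=1 ⇒ 90
[q^41] f(1)=1,f(41)=41 ⇒ 42
q^42  k|42↦f(k): 1:1 2:2 3:3 6:6 7:7 14:14 21:21 42:42  a_42=96
d|43:{1,43}  Σf=1+43=44
d|44:{1,2,4,11,22,44}  Σf=1+2+4+11+22+44=84
[q^45] f(1)=1,f(3)=3,f(5)=5,f(9)=9,f(15)=15,f(45)=45 ⇒ 78

90, 42, 96, 44, 84, 78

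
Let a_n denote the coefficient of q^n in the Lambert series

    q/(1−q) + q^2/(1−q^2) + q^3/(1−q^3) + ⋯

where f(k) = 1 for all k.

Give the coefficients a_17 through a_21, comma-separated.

[q^17] f(17)=1,f(1)=1 ⇒ 2
[q^18] f(18)=1,f(9)=1,f(6)=1,f(3)=1,f(2)=1,f(1)=1 ⇒ 6
[q^19] f(1)=1,f(19)=1 ⇒ 2
d|20:{1,2,4,5,10,20}  Σf=1+1+1+1+1+1=6
q^21  k|21↦f(k): 1:1 3:1 7:1 21:1  a_21=4

2, 6, 2, 6, 4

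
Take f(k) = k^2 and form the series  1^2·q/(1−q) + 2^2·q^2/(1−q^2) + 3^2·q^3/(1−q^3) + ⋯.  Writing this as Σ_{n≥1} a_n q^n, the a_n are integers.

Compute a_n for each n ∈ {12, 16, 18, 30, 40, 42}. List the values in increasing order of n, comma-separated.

d|12:{1,2,3,4,6,12}  Σf=1+4+9+16+36+144=210
d|16:{1,2,4,8,16}  Σf=1+4+16+64+256=341
q^18  k|18↦f(k): 18:324 9:81 6:36 3:9 2:4 1:1  a_18=455
[q^30] f(30)=900,f(15)=225,f(10)=100,f(6)=36,f(5)=25,f(3)=9,f(2)=4,f(1)=1 ⇒ 1300
[q^40] f(40)=1600,f(20)=400,f(10)=100,f(8)=64,f(5)=25,f(4)=16,f(2)=4,f(1)=1 ⇒ 2210
[q^42] f(1)=1,f(2)=4,f(3)=9,f(6)=36,f(7)=49,f(14)=196,f(21)=441,f(42)=1764 ⇒ 2500

210, 341, 455, 1300, 2210, 2500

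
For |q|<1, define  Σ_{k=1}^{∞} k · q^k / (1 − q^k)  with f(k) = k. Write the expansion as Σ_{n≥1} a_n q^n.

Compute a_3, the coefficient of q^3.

a_3 = 4

q^3  k|3↦f(k): 3:3 1:1  a_3=4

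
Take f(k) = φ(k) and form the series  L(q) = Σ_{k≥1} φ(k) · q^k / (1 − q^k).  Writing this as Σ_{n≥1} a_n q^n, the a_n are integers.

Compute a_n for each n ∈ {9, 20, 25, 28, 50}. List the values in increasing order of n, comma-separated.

d|9:{1,3,9}  Σφ=1+2+6=9
d|20:{1,2,4,5,10,20}  Σφ=1+1+2+4+4+8=20
n=25: 1·25 5·5 25·1  φ→[1+4+20]=25
q^28  k|28↦φ(k): 28:12 14:6 7:6 4:2 2:1 1:1  a_28=28
n=50: 1·50 2·25 5·10 10·5 25·2 50·1  φ→[1+1+4+4+20+20]=50

9, 20, 25, 28, 50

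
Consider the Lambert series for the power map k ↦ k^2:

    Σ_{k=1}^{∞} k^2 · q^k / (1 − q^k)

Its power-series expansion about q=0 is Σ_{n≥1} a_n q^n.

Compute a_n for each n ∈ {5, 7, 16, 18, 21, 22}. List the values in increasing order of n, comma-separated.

d|5:{5,1}  Σf=25+1=26
d|7:{7,1}  Σf=49+1=50
n=16: 1·16 2·8 4·4 8·2 16·1  f→[1+4+16+64+256]=341
q^18  k|18↦f(k): 18:324 9:81 6:36 3:9 2:4 1:1  a_18=455
d|21:{1,3,7,21}  Σf=1+9+49+441=500
n=22: 1·22 2·11 11·2 22·1  f→[1+4+121+484]=610

26, 50, 341, 455, 500, 610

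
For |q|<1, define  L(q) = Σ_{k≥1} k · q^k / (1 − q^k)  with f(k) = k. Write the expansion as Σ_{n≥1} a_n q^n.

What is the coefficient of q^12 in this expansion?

[q^12] f(12)=12,f(6)=6,f(4)=4,f(3)=3,f(2)=2,f(1)=1 ⇒ 28

a_12 = 28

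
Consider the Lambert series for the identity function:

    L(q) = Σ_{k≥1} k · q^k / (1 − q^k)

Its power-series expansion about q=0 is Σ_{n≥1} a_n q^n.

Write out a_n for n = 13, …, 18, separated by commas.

d|13:{13,1}  Σf=13+1=14
q^14  k|14↦f(k): 14:14 7:7 2:2 1:1  a_14=24
q^15  k|15↦f(k): 1:1 3:3 5:5 15:15  a_15=24
d|16:{16,8,4,2,1}  Σf=16+8+4+2+1=31
q^17  k|17↦f(k): 17:17 1:1  a_17=18
n=18: 18·1 9·2 6·3 3·6 2·9 1·18  f→[18+9+6+3+2+1]=39

14, 24, 24, 31, 18, 39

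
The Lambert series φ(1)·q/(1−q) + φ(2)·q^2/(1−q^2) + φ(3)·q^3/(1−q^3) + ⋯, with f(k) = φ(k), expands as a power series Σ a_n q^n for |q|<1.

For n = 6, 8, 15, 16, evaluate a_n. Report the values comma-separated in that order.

q^6  k|6↦φ(k): 6:2 3:2 2:1 1:1  a_6=6
n=8: 1·8 2·4 4·2 8·1  φ→[1+1+2+4]=8
n=15: 1·15 3·5 5·3 15·1  φ→[1+2+4+8]=15
q^16  k|16↦φ(k): 1:1 2:1 4:2 8:4 16:8  a_16=16

6, 8, 15, 16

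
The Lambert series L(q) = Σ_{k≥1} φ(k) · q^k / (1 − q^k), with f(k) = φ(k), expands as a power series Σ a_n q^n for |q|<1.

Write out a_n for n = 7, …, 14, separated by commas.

n=7: 1·7 7·1  φ→[1+6]=7
[q^8] φ(8)=4,φ(4)=2,φ(2)=1,φ(1)=1 ⇒ 8
d|9:{9,3,1}  Σφ=6+2+1=9
d|10:{1,2,5,10}  Σφ=1+1+4+4=10
q^11  k|11↦φ(k): 1:1 11:10  a_11=11
q^12  k|12↦φ(k): 1:1 2:1 3:2 4:2 6:2 12:4  a_12=12
d|13:{13,1}  Σφ=12+1=13
[q^14] φ(14)=6,φ(7)=6,φ(2)=1,φ(1)=1 ⇒ 14

7, 8, 9, 10, 11, 12, 13, 14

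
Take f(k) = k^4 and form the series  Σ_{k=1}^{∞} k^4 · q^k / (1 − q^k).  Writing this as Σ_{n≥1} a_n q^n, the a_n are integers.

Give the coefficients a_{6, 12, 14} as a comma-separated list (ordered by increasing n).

1394, 22386, 40834

d|6:{1,2,3,6}  Σf=1+16+81+1296=1394
n=12: 1·12 2·6 3·4 4·3 6·2 12·1  f→[1+16+81+256+1296+20736]=22386
q^14  k|14↦f(k): 1:1 2:16 7:2401 14:38416  a_14=40834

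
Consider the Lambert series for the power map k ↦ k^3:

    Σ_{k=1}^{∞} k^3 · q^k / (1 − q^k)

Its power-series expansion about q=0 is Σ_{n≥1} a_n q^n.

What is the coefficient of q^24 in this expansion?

a_24 = 16380

q^24  k|24↦f(k): 1:1 2:8 3:27 4:64 6:216 8:512 12:1728 24:13824  a_24=16380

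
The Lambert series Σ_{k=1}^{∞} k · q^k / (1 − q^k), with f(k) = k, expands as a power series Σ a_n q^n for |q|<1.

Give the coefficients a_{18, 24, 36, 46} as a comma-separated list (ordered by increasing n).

39, 60, 91, 72

[q^18] f(18)=18,f(9)=9,f(6)=6,f(3)=3,f(2)=2,f(1)=1 ⇒ 39
[q^24] f(1)=1,f(2)=2,f(3)=3,f(4)=4,f(6)=6,f(8)=8,f(12)=12,f(24)=24 ⇒ 60
q^36  k|36↦f(k): 1:1 2:2 3:3 4:4 6:6 9:9 12:12 18:18 36:36  a_36=91
n=46: 46·1 23·2 2·23 1·46  f→[46+23+2+1]=72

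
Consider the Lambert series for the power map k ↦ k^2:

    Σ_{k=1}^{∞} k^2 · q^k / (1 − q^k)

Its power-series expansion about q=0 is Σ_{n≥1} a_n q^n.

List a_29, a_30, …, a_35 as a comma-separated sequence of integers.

[q^29] f(1)=1,f(29)=841 ⇒ 842
d|30:{30,15,10,6,5,3,2,1}  Σf=900+225+100+36+25+9+4+1=1300
[q^31] f(31)=961,f(1)=1 ⇒ 962
d|32:{1,2,4,8,16,32}  Σf=1+4+16+64+256+1024=1365
d|33:{1,3,11,33}  Σf=1+9+121+1089=1220
[q^34] f(34)=1156,f(17)=289,f(2)=4,f(1)=1 ⇒ 1450
[q^35] f(1)=1,f(5)=25,f(7)=49,f(35)=1225 ⇒ 1300

842, 1300, 962, 1365, 1220, 1450, 1300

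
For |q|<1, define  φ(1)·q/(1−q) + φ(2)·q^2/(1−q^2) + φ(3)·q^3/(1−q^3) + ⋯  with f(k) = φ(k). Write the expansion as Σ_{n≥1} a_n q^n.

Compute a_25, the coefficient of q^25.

n=25: 1·25 5·5 25·1  φ→[1+4+20]=25

a_25 = 25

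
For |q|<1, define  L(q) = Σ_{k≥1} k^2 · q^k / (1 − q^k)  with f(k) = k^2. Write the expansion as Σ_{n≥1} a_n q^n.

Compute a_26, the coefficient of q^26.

[q^26] f(26)=676,f(13)=169,f(2)=4,f(1)=1 ⇒ 850

a_26 = 850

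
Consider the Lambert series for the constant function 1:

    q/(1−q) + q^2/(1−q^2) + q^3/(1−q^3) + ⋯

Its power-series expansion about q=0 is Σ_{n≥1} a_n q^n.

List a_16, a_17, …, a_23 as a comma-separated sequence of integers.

5, 2, 6, 2, 6, 4, 4, 2

n=16: 16·1 8·2 4·4 2·8 1·16  f→[1+1+1+1+1]=5
[q^17] f(17)=1,f(1)=1 ⇒ 2
n=18: 1·18 2·9 3·6 6·3 9·2 18·1  f→[1+1+1+1+1+1]=6
q^19  k|19↦f(k): 19:1 1:1  a_19=2
d|20:{20,10,5,4,2,1}  Σf=1+1+1+1+1+1=6
n=21: 1·21 3·7 7·3 21·1  f→[1+1+1+1]=4
d|22:{1,2,11,22}  Σf=1+1+1+1=4
d|23:{23,1}  Σf=1+1=2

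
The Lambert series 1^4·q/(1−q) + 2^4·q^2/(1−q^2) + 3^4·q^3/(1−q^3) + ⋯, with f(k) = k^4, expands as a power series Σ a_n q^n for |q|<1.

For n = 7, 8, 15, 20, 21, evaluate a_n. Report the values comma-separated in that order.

2402, 4369, 51332, 170898, 196964

n=7: 1·7 7·1  f→[1+2401]=2402
[q^8] f(8)=4096,f(4)=256,f(2)=16,f(1)=1 ⇒ 4369
d|15:{1,3,5,15}  Σf=1+81+625+50625=51332
[q^20] f(1)=1,f(2)=16,f(4)=256,f(5)=625,f(10)=10000,f(20)=160000 ⇒ 170898
d|21:{21,7,3,1}  Σf=194481+2401+81+1=196964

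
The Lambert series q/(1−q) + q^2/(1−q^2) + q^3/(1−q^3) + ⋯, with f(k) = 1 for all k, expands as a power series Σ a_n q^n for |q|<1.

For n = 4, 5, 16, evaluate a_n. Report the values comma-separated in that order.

3, 2, 5

[q^4] f(4)=1,f(2)=1,f(1)=1 ⇒ 3
q^5  k|5↦f(k): 1:1 5:1  a_5=2
[q^16] f(1)=1,f(2)=1,f(4)=1,f(8)=1,f(16)=1 ⇒ 5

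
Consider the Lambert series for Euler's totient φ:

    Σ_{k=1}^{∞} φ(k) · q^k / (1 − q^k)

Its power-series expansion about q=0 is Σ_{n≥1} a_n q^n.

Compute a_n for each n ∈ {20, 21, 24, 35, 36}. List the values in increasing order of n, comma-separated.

d|20:{1,2,4,5,10,20}  Σφ=1+1+2+4+4+8=20
d|21:{21,7,3,1}  Σφ=12+6+2+1=21
n=24: 24·1 12·2 8·3 6·4 4·6 3·8 2·12 1·24  φ→[8+4+4+2+2+2+1+1]=24
[q^35] φ(35)=24,φ(7)=6,φ(5)=4,φ(1)=1 ⇒ 35
d|36:{1,2,3,4,6,9,12,18,36}  Σφ=1+1+2+2+2+6+4+6+12=36

20, 21, 24, 35, 36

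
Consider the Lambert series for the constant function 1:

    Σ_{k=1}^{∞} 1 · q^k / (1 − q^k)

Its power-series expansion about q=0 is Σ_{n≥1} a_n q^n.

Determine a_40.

d|40:{40,20,10,8,5,4,2,1}  Σf=1+1+1+1+1+1+1+1=8

a_40 = 8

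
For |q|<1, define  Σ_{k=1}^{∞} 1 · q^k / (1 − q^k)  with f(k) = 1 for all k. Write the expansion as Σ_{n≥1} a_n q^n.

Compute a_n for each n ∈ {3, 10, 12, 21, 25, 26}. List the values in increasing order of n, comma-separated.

2, 4, 6, 4, 3, 4

[q^3] f(1)=1,f(3)=1 ⇒ 2
n=10: 1·10 2·5 5·2 10·1  f→[1+1+1+1]=4
n=12: 12·1 6·2 4·3 3·4 2·6 1·12  f→[1+1+1+1+1+1]=6
q^21  k|21↦f(k): 1:1 3:1 7:1 21:1  a_21=4
[q^25] f(25)=1,f(5)=1,f(1)=1 ⇒ 3
q^26  k|26↦f(k): 1:1 2:1 13:1 26:1  a_26=4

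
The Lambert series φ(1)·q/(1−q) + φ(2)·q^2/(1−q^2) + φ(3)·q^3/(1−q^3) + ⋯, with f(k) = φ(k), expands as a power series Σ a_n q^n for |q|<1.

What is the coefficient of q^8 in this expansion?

q^8  k|8↦φ(k): 1:1 2:1 4:2 8:4  a_8=8

a_8 = 8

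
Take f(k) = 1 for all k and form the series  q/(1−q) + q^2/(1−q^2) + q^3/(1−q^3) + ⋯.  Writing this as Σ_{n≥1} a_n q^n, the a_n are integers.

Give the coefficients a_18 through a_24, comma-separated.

d|18:{1,2,3,6,9,18}  Σf=1+1+1+1+1+1=6
[q^19] f(1)=1,f(19)=1 ⇒ 2
[q^20] f(20)=1,f(10)=1,f(5)=1,f(4)=1,f(2)=1,f(1)=1 ⇒ 6
q^21  k|21↦f(k): 1:1 3:1 7:1 21:1  a_21=4
[q^22] f(1)=1,f(2)=1,f(11)=1,f(22)=1 ⇒ 4
q^23  k|23↦f(k): 23:1 1:1  a_23=2
d|24:{1,2,3,4,6,8,12,24}  Σf=1+1+1+1+1+1+1+1=8

6, 2, 6, 4, 4, 2, 8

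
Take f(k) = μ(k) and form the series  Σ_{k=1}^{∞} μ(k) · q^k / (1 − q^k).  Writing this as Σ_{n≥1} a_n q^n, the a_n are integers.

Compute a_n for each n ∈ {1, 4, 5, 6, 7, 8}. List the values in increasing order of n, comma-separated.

q^1  k|1↦μ(k): 1:1  a_1=1
q^4  k|4↦μ(k): 1:1 2:-1 4:0  a_4=0
n=5: 5·1 1·5  μ→[(-1)+1]=0
n=6: 6·1 3·2 2·3 1·6  μ→[1+(-1)+(-1)+1]=0
d|7:{7,1}  Σμ=(-1)+1=0
q^8  k|8↦μ(k): 1:1 2:-1 4:0 8:0  a_8=0

1, 0, 0, 0, 0, 0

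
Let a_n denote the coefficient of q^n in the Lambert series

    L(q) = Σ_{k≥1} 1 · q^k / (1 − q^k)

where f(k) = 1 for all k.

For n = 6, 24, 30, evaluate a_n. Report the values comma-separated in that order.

n=6: 1·6 2·3 3·2 6·1  f→[1+1+1+1]=4
[q^24] f(24)=1,f(12)=1,f(8)=1,f(6)=1,f(4)=1,f(3)=1,f(2)=1,f(1)=1 ⇒ 8
d|30:{1,2,3,5,6,10,15,30}  Σf=1+1+1+1+1+1+1+1=8

4, 8, 8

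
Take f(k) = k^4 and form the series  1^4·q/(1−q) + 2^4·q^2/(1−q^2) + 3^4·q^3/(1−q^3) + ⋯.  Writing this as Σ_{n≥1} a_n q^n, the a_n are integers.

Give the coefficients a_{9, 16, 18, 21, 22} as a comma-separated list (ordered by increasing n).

6643, 69905, 112931, 196964, 248914

q^9  k|9↦f(k): 9:6561 3:81 1:1  a_9=6643
d|16:{16,8,4,2,1}  Σf=65536+4096+256+16+1=69905
[q^18] f(18)=104976,f(9)=6561,f(6)=1296,f(3)=81,f(2)=16,f(1)=1 ⇒ 112931
q^21  k|21↦f(k): 21:194481 7:2401 3:81 1:1  a_21=196964
n=22: 1·22 2·11 11·2 22·1  f→[1+16+14641+234256]=248914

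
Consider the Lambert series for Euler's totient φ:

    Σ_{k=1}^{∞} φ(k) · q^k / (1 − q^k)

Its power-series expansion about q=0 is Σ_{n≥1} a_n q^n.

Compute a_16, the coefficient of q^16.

q^16  k|16↦φ(k): 16:8 8:4 4:2 2:1 1:1  a_16=16

a_16 = 16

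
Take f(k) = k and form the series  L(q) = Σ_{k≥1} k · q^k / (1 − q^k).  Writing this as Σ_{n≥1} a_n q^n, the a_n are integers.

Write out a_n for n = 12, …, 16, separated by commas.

[q^12] f(12)=12,f(6)=6,f(4)=4,f(3)=3,f(2)=2,f(1)=1 ⇒ 28
d|13:{13,1}  Σf=13+1=14
q^14  k|14↦f(k): 1:1 2:2 7:7 14:14  a_14=24
q^15  k|15↦f(k): 15:15 5:5 3:3 1:1  a_15=24
[q^16] f(16)=16,f(8)=8,f(4)=4,f(2)=2,f(1)=1 ⇒ 31

28, 14, 24, 24, 31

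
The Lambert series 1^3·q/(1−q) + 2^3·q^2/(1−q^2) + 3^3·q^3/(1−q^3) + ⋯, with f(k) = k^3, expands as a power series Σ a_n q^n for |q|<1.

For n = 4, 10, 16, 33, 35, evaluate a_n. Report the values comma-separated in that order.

q^4  k|4↦f(k): 1:1 2:8 4:64  a_4=73
q^10  k|10↦f(k): 1:1 2:8 5:125 10:1000  a_10=1134
q^16  k|16↦f(k): 1:1 2:8 4:64 8:512 16:4096  a_16=4681
d|33:{33,11,3,1}  Σf=35937+1331+27+1=37296
n=35: 1·35 5·7 7·5 35·1  f→[1+125+343+42875]=43344

73, 1134, 4681, 37296, 43344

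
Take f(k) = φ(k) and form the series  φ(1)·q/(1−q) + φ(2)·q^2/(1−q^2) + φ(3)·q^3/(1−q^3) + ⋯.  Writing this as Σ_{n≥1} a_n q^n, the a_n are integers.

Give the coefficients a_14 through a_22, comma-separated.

n=14: 14·1 7·2 2·7 1·14  φ→[6+6+1+1]=14
q^15  k|15↦φ(k): 1:1 3:2 5:4 15:8  a_15=15
d|16:{16,8,4,2,1}  Σφ=8+4+2+1+1=16
q^17  k|17↦φ(k): 17:16 1:1  a_17=17
q^18  k|18↦φ(k): 18:6 9:6 6:2 3:2 2:1 1:1  a_18=18
q^19  k|19↦φ(k): 1:1 19:18  a_19=19
n=20: 1·20 2·10 4·5 5·4 10·2 20·1  φ→[1+1+2+4+4+8]=20
n=21: 1·21 3·7 7·3 21·1  φ→[1+2+6+12]=21
[q^22] φ(22)=10,φ(11)=10,φ(2)=1,φ(1)=1 ⇒ 22

14, 15, 16, 17, 18, 19, 20, 21, 22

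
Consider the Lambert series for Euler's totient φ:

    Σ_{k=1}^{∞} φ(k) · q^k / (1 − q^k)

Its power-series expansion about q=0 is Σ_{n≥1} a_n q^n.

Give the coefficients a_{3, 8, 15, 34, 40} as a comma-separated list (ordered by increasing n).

d|3:{3,1}  Σφ=2+1=3
d|8:{8,4,2,1}  Σφ=4+2+1+1=8
[q^15] φ(1)=1,φ(3)=2,φ(5)=4,φ(15)=8 ⇒ 15
d|34:{1,2,17,34}  Σφ=1+1+16+16=34
[q^40] φ(40)=16,φ(20)=8,φ(10)=4,φ(8)=4,φ(5)=4,φ(4)=2,φ(2)=1,φ(1)=1 ⇒ 40

3, 8, 15, 34, 40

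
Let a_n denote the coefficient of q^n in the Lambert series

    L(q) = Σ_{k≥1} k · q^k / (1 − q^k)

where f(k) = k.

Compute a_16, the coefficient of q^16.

[q^16] f(1)=1,f(2)=2,f(4)=4,f(8)=8,f(16)=16 ⇒ 31

a_16 = 31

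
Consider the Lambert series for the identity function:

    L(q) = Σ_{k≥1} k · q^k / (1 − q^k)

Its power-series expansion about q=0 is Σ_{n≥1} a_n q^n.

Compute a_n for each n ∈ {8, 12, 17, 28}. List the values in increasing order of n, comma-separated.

[q^8] f(8)=8,f(4)=4,f(2)=2,f(1)=1 ⇒ 15
[q^12] f(1)=1,f(2)=2,f(3)=3,f(4)=4,f(6)=6,f(12)=12 ⇒ 28
q^17  k|17↦f(k): 17:17 1:1  a_17=18
n=28: 28·1 14·2 7·4 4·7 2·14 1·28  f→[28+14+7+4+2+1]=56

15, 28, 18, 56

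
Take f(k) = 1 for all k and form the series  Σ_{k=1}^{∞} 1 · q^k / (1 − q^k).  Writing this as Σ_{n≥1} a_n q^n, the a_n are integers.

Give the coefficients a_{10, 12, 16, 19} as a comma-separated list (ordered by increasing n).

n=10: 1·10 2·5 5·2 10·1  f→[1+1+1+1]=4
q^12  k|12↦f(k): 1:1 2:1 3:1 4:1 6:1 12:1  a_12=6
q^16  k|16↦f(k): 1:1 2:1 4:1 8:1 16:1  a_16=5
q^19  k|19↦f(k): 19:1 1:1  a_19=2

4, 6, 5, 2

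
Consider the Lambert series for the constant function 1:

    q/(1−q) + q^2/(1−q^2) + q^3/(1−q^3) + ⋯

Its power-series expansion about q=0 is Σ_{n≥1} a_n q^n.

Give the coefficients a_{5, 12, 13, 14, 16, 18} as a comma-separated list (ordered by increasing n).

2, 6, 2, 4, 5, 6

q^5  k|5↦f(k): 1:1 5:1  a_5=2
n=12: 12·1 6·2 4·3 3·4 2·6 1·12  f→[1+1+1+1+1+1]=6
[q^13] f(13)=1,f(1)=1 ⇒ 2
[q^14] f(1)=1,f(2)=1,f(7)=1,f(14)=1 ⇒ 4
n=16: 1·16 2·8 4·4 8·2 16·1  f→[1+1+1+1+1]=5
d|18:{1,2,3,6,9,18}  Σf=1+1+1+1+1+1=6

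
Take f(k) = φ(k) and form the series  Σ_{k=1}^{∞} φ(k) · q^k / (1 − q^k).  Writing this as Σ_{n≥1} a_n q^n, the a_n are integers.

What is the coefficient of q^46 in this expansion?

d|46:{1,2,23,46}  Σφ=1+1+22+22=46

a_46 = 46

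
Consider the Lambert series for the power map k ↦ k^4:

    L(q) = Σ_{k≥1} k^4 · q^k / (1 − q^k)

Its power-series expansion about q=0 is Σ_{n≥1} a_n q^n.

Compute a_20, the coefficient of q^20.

n=20: 20·1 10·2 5·4 4·5 2·10 1·20  f→[160000+10000+625+256+16+1]=170898

a_20 = 170898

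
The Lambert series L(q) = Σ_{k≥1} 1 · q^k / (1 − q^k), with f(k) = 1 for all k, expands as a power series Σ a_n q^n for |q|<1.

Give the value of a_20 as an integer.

d|20:{20,10,5,4,2,1}  Σf=1+1+1+1+1+1=6

a_20 = 6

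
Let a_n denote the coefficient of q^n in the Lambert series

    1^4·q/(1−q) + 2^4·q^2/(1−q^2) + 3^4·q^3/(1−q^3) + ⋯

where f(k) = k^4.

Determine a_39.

[q^39] f(39)=2313441,f(13)=28561,f(3)=81,f(1)=1 ⇒ 2342084

a_39 = 2342084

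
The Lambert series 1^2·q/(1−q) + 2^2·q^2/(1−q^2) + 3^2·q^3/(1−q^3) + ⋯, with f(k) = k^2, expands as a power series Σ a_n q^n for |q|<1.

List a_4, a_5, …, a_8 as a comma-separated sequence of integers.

d|4:{1,2,4}  Σf=1+4+16=21
n=5: 5·1 1·5  f→[25+1]=26
n=6: 6·1 3·2 2·3 1·6  f→[36+9+4+1]=50
[q^7] f(7)=49,f(1)=1 ⇒ 50
[q^8] f(1)=1,f(2)=4,f(4)=16,f(8)=64 ⇒ 85

21, 26, 50, 50, 85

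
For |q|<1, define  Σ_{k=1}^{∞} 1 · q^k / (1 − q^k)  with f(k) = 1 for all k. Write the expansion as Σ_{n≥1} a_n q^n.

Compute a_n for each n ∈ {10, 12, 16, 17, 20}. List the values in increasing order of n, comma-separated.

d|10:{10,5,2,1}  Σf=1+1+1+1=4
q^12  k|12↦f(k): 1:1 2:1 3:1 4:1 6:1 12:1  a_12=6
n=16: 16·1 8·2 4·4 2·8 1·16  f→[1+1+1+1+1]=5
q^17  k|17↦f(k): 17:1 1:1  a_17=2
n=20: 20·1 10·2 5·4 4·5 2·10 1·20  f→[1+1+1+1+1+1]=6

4, 6, 5, 2, 6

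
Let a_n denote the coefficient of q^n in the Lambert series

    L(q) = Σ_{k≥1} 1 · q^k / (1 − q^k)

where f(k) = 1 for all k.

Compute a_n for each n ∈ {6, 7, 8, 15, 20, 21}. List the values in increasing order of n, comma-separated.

d|6:{1,2,3,6}  Σf=1+1+1+1=4
q^7  k|7↦f(k): 1:1 7:1  a_7=2
[q^8] f(1)=1,f(2)=1,f(4)=1,f(8)=1 ⇒ 4
d|15:{1,3,5,15}  Σf=1+1+1+1=4
[q^20] f(20)=1,f(10)=1,f(5)=1,f(4)=1,f(2)=1,f(1)=1 ⇒ 6
d|21:{1,3,7,21}  Σf=1+1+1+1=4

4, 2, 4, 4, 6, 4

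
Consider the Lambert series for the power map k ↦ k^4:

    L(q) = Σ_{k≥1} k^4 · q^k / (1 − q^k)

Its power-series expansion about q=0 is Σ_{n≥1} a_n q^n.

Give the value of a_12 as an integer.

a_12 = 22386

q^12  k|12↦f(k): 12:20736 6:1296 4:256 3:81 2:16 1:1  a_12=22386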